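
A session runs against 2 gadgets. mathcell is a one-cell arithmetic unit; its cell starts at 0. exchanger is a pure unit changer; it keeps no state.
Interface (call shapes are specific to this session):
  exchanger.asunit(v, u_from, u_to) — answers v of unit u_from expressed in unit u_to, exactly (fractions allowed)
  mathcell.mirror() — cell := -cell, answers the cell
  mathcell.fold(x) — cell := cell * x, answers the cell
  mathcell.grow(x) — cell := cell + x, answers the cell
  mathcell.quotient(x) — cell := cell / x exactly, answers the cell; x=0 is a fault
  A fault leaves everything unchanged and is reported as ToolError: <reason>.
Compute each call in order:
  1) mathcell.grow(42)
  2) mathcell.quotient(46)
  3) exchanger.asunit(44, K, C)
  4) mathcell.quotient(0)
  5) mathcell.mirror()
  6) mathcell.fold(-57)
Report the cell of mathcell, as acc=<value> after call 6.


Invoking mathcell.grow with 42, — result: 42.
I call mathcell.quotient with 46, and observe 21/23.
Calling exchanger.asunit with 44, K, C, yielding -4583/20.
I try mathcell.quotient with 0, giving ToolError: division by zero.
I run mathcell.mirror, and see -21/23.
Calling mathcell.fold with -57, yielding 1197/23.

Answer: acc=1197/23


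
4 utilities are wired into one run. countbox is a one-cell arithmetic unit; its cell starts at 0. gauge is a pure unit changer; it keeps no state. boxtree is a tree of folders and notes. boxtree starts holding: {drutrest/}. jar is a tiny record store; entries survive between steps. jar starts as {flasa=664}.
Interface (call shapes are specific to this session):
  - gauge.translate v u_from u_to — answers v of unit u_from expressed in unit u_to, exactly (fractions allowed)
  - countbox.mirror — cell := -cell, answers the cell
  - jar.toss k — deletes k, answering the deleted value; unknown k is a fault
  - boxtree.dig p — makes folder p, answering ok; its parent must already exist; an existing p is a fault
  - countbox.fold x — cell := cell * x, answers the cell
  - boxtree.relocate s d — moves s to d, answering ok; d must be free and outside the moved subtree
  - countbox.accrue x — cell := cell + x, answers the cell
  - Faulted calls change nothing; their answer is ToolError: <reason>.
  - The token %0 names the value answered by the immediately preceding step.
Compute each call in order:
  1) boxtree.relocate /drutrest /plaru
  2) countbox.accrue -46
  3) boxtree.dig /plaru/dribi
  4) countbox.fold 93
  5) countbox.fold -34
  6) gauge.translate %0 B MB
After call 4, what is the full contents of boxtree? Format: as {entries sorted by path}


I run boxtree.relocate(s: /drutrest, d: /plaru), giving ok.
Invoking countbox.accrue(x: -46): -46.
Now I run boxtree.dig(p: /plaru/dribi): ok.
I try countbox.fold(x: 93), giving -4278.
Then countbox.fold(x: -34), and see 145452.
Calling gauge.translate(v: %0, u_from: B, u_to: MB), giving 36363/250000.

Answer: {plaru/, plaru/dribi/}


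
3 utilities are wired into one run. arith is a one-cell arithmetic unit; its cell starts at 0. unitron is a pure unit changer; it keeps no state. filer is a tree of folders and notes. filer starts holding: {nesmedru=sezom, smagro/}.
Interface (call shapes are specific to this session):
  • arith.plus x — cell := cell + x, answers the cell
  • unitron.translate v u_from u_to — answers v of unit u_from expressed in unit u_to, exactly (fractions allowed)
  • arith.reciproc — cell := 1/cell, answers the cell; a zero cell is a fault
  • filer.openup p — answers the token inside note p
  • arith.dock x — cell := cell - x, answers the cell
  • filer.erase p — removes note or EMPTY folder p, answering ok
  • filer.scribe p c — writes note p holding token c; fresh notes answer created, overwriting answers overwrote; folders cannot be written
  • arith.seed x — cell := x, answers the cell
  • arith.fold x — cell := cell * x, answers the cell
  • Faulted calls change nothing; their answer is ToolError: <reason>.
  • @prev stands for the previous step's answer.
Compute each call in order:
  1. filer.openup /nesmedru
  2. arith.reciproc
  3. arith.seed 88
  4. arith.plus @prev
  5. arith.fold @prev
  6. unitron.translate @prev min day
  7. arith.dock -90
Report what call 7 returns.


Answer: 31066

Derivation:
→ filer.openup(p→/nesmedru)
← sezom
→ arith.reciproc()
← ToolError: reciprocal of zero
→ arith.seed(x→88)
← 88
→ arith.plus(x→@prev)
← 176
→ arith.fold(x→@prev)
← 30976
→ unitron.translate(v→@prev, u_from→min, u_to→day)
← 968/45
→ arith.dock(x→-90)
← 31066


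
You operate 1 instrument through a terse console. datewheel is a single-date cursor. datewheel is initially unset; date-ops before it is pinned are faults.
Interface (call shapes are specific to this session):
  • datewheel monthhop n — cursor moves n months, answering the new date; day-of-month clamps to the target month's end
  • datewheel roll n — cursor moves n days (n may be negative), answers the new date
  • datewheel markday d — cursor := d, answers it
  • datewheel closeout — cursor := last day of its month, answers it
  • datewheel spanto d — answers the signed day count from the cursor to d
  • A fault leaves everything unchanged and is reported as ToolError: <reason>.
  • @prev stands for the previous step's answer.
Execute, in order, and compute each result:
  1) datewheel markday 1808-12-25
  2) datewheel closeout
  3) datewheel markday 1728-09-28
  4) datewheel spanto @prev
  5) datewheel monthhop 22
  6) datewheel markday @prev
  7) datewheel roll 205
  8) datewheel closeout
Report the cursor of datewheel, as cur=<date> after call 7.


I invoke datewheel markday(d→1808-12-25), and see 1808-12-25.
Calling datewheel closeout, and observe 1808-12-31.
I run datewheel markday(d→1728-09-28), giving 1728-09-28.
I use datewheel spanto(d→@prev): 0.
I call datewheel monthhop(n→22), → 1730-07-28.
I use datewheel markday(d→@prev), and see 1730-07-28.
Using datewheel roll(n→205), yielding 1731-02-18.
I run datewheel closeout(), and get 1731-02-28.

Answer: cur=1731-02-18


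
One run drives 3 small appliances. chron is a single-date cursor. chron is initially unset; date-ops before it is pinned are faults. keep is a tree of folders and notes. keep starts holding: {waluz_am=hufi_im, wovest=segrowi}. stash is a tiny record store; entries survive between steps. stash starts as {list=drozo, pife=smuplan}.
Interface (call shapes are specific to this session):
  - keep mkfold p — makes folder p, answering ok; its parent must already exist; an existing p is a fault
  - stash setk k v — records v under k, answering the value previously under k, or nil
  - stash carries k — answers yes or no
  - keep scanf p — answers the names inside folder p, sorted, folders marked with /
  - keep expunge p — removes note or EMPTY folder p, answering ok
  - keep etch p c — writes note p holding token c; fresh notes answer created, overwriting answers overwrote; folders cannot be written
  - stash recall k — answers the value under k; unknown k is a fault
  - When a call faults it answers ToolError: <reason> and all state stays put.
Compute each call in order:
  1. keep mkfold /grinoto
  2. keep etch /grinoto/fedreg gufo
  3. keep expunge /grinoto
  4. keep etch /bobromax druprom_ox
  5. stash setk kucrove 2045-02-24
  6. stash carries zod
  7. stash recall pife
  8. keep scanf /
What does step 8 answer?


Answer: [bobromax, grinoto/, waluz_am, wovest]

Derivation:
$ keep mkfold p→/grinoto
[out] ok
$ keep etch p→/grinoto/fedreg c→gufo
[out] created
$ keep expunge p→/grinoto
[out] ToolError: not empty
$ keep etch p→/bobromax c→druprom_ox
[out] created
$ stash setk k→kucrove v→2045-02-24
[out] nil
$ stash carries k→zod
[out] no
$ stash recall k→pife
[out] smuplan
$ keep scanf p→/
[out] [bobromax, grinoto/, waluz_am, wovest]


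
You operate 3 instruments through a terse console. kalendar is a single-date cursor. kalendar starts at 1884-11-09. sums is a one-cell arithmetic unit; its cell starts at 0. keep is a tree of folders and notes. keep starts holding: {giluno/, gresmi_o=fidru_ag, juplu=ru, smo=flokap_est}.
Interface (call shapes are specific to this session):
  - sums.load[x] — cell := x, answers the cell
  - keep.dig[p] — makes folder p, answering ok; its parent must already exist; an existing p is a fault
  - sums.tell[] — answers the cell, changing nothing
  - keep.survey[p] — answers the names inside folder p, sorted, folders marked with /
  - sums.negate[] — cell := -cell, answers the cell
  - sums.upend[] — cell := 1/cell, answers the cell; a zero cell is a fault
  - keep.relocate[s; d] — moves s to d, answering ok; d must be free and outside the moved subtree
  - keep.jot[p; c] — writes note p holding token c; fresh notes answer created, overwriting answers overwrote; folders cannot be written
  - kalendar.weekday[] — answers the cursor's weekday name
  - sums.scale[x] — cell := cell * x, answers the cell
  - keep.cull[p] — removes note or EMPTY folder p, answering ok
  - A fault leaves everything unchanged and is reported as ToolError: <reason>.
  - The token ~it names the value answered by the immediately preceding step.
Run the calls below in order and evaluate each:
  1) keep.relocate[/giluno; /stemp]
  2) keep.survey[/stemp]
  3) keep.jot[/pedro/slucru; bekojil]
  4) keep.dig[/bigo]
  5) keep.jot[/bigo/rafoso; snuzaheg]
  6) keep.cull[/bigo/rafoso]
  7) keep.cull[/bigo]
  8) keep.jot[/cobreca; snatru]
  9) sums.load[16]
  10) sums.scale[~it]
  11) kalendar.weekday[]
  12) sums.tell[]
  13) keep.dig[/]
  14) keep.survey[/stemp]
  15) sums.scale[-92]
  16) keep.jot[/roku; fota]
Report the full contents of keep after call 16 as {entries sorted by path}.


>> keep.relocate(s='/giluno', d='/stemp')
<< ok
>> keep.survey(p='/stemp')
<< []
>> keep.jot(p='/pedro/slucru', c='bekojil')
<< ToolError: no parent
>> keep.dig(p='/bigo')
<< ok
>> keep.jot(p='/bigo/rafoso', c='snuzaheg')
<< created
>> keep.cull(p='/bigo/rafoso')
<< ok
>> keep.cull(p='/bigo')
<< ok
>> keep.jot(p='/cobreca', c='snatru')
<< created
>> sums.load(x='16')
<< 16
>> sums.scale(x='~it')
<< 256
>> kalendar.weekday()
<< Sunday
>> sums.tell()
<< 256
>> keep.dig(p='/')
<< ToolError: exists
>> keep.survey(p='/stemp')
<< []
>> sums.scale(x='-92')
<< -23552
>> keep.jot(p='/roku', c='fota')
<< created

Answer: {cobreca=snatru, gresmi_o=fidru_ag, juplu=ru, roku=fota, smo=flokap_est, stemp/}


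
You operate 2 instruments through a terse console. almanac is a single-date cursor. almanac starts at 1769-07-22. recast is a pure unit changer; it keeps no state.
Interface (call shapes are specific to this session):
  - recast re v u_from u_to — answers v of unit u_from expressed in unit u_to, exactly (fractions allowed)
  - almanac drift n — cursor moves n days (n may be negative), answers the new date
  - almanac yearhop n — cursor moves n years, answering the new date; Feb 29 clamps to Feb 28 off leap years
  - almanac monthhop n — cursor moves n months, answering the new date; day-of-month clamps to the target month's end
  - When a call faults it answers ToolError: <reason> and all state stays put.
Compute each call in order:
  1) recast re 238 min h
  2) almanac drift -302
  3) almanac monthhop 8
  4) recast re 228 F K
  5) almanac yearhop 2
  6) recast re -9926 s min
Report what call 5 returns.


CALL recast re[v='238'; u_from='min'; u_to='h']
RET  119/30
CALL almanac drift[n='-302']
RET  1768-09-23
CALL almanac monthhop[n='8']
RET  1769-05-23
CALL recast re[v='228'; u_from='F'; u_to='K']
RET  68767/180
CALL almanac yearhop[n='2']
RET  1771-05-23
CALL recast re[v='-9926'; u_from='s'; u_to='min']
RET  -4963/30

Answer: 1771-05-23


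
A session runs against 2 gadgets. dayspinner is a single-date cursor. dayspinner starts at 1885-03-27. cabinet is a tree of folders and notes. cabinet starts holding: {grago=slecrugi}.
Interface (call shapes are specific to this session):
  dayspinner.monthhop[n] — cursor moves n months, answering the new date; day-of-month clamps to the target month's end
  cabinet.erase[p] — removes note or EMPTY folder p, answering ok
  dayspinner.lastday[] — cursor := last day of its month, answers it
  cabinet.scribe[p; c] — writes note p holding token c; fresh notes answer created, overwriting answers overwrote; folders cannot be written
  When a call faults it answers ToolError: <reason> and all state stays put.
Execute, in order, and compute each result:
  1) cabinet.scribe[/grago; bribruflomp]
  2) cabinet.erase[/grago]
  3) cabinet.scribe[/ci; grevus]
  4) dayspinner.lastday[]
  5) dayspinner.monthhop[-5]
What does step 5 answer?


Answer: 1884-10-31

Derivation:
! scribe(p=/grago, c=bribruflomp) ~> overwrote
! erase(p=/grago) ~> ok
! scribe(p=/ci, c=grevus) ~> created
! lastday() ~> 1885-03-31
! monthhop(n=-5) ~> 1884-10-31


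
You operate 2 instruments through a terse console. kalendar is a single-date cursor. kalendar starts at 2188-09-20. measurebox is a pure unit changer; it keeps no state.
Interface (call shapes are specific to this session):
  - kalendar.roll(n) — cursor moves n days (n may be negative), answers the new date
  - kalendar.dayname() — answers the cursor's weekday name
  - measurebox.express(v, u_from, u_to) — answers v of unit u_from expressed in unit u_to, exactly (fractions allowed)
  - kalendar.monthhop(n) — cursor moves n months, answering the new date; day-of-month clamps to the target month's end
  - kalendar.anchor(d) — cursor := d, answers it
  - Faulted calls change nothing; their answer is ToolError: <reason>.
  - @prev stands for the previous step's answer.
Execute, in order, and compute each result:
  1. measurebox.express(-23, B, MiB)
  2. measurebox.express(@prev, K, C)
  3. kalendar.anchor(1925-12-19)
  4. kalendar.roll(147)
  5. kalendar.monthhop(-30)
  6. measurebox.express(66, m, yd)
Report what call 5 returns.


Answer: 1923-11-15

Derivation:
Do: measurebox.express[-23; B; MiB]
See: -23/1048576
Do: measurebox.express[@prev; K; C]
See: -1432092787/5242880
Do: kalendar.anchor[1925-12-19]
See: 1925-12-19
Do: kalendar.roll[147]
See: 1926-05-15
Do: kalendar.monthhop[-30]
See: 1923-11-15
Do: measurebox.express[66; m; yd]
See: 27500/381


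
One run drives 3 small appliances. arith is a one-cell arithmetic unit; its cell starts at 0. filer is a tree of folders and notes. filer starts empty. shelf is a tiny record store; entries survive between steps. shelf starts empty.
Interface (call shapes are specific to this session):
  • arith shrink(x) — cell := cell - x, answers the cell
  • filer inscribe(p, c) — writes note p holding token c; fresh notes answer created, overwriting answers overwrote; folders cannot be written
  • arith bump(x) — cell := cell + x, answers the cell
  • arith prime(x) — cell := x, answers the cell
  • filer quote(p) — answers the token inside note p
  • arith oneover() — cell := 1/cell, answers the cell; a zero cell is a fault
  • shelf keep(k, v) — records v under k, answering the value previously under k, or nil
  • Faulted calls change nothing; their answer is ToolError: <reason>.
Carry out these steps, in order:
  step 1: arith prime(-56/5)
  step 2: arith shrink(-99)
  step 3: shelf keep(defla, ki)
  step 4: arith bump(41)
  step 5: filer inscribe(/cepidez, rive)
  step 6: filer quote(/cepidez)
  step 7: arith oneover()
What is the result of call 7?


==> arith prime(x='-56/5')
<== -56/5
==> arith shrink(x='-99')
<== 439/5
==> shelf keep(k='defla', v='ki')
<== nil
==> arith bump(x='41')
<== 644/5
==> filer inscribe(p='/cepidez', c='rive')
<== created
==> filer quote(p='/cepidez')
<== rive
==> arith oneover()
<== 5/644

Answer: 5/644


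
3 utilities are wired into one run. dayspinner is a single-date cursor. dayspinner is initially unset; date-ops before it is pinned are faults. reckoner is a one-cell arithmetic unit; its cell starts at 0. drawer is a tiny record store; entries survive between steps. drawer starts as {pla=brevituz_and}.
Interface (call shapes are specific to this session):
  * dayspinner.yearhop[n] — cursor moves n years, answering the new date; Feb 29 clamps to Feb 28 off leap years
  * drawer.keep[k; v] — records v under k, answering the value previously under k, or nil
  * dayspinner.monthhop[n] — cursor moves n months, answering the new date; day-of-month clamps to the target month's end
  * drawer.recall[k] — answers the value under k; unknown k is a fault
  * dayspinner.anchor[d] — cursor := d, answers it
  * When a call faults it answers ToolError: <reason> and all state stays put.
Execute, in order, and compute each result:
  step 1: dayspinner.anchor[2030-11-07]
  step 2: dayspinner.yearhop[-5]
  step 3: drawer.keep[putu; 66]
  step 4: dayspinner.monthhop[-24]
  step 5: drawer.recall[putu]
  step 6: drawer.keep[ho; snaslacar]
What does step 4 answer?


·→ dayspinner.anchor(2030-11-07)
·← 2030-11-07
·→ dayspinner.yearhop(-5)
·← 2025-11-07
·→ drawer.keep(putu, 66)
·← nil
·→ dayspinner.monthhop(-24)
·← 2023-11-07
·→ drawer.recall(putu)
·← 66
·→ drawer.keep(ho, snaslacar)
·← nil

Answer: 2023-11-07


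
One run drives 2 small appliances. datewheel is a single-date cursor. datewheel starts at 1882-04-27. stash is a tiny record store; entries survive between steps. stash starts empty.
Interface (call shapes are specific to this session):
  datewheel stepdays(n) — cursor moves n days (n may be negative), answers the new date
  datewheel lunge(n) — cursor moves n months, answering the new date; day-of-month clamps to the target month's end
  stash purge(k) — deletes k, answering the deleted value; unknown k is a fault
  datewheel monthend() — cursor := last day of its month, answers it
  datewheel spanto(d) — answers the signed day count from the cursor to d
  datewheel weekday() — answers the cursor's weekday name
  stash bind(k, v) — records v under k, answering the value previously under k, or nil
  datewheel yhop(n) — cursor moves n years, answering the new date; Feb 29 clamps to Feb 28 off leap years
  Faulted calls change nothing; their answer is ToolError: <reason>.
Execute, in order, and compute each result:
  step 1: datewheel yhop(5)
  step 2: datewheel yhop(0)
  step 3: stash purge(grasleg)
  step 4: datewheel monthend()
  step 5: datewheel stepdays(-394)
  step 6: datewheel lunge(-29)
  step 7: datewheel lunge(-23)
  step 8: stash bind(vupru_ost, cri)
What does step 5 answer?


Answer: 1886-04-01

Derivation:
Act: datewheel yhop[n: 5]
Obs: 1887-04-27
Act: datewheel yhop[n: 0]
Obs: 1887-04-27
Act: stash purge[k: grasleg]
Obs: ToolError: no such key grasleg
Act: datewheel monthend[]
Obs: 1887-04-30
Act: datewheel stepdays[n: -394]
Obs: 1886-04-01
Act: datewheel lunge[n: -29]
Obs: 1883-11-01
Act: datewheel lunge[n: -23]
Obs: 1881-12-01
Act: stash bind[k: vupru_ost; v: cri]
Obs: nil


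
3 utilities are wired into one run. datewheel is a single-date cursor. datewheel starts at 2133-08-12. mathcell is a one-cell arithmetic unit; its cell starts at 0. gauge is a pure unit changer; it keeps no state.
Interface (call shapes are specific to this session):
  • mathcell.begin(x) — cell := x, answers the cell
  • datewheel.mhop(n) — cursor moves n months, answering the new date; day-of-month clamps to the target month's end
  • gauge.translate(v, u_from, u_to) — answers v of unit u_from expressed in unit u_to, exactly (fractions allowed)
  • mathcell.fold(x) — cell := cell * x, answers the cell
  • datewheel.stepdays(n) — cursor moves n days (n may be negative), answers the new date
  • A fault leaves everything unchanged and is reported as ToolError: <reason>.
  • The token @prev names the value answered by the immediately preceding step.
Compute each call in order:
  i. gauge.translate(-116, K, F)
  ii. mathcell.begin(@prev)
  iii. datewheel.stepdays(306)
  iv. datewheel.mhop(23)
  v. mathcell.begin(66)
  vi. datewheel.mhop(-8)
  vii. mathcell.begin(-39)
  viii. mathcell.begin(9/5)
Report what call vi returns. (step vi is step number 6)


Answer: 2135-09-14

Derivation:
-- translate(v→-116, u_from→K, u_to→F) ~> -66847/100
-- begin(x→@prev) ~> -66847/100
-- stepdays(n→306) ~> 2134-06-14
-- mhop(n→23) ~> 2136-05-14
-- begin(x→66) ~> 66
-- mhop(n→-8) ~> 2135-09-14
-- begin(x→-39) ~> -39
-- begin(x→9/5) ~> 9/5


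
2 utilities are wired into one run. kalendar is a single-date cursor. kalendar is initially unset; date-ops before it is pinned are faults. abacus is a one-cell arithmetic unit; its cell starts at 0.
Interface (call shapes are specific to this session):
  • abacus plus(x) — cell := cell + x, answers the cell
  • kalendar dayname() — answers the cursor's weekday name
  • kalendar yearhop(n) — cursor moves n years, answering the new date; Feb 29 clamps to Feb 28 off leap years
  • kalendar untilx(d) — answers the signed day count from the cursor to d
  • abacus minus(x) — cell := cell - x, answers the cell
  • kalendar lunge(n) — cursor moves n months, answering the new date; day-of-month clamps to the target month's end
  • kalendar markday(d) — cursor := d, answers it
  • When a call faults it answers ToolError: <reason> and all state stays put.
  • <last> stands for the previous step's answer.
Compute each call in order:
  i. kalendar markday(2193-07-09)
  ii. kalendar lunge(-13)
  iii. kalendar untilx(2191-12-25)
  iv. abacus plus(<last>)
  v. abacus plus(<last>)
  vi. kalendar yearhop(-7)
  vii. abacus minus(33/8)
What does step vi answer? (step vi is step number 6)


Answer: 2185-06-09

Derivation:
Do: kalendar markday[d='2193-07-09']
See: 2193-07-09
Do: kalendar lunge[n='-13']
See: 2192-06-09
Do: kalendar untilx[d='2191-12-25']
See: -167
Do: abacus plus[x='<last>']
See: -167
Do: abacus plus[x='<last>']
See: -334
Do: kalendar yearhop[n='-7']
See: 2185-06-09
Do: abacus minus[x='33/8']
See: -2705/8


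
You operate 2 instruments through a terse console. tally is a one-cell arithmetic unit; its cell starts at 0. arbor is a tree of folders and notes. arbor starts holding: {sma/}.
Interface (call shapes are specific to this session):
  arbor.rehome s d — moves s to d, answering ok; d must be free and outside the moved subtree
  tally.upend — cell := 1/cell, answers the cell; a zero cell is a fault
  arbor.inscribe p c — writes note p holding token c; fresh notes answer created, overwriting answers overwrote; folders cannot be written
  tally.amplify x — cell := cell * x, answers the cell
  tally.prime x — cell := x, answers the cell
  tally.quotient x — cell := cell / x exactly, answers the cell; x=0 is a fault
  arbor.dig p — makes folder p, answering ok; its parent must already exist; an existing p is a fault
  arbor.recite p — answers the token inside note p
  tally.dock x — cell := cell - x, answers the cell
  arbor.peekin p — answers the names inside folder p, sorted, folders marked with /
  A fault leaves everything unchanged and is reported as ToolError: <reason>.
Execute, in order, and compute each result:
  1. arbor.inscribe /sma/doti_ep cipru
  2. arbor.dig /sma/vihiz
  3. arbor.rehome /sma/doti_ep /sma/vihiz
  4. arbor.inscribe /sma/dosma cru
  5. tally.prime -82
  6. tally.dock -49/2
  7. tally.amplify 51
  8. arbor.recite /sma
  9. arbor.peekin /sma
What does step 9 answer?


! inscribe(/sma/doti_ep, cipru) : created
! dig(/sma/vihiz) : ok
! rehome(/sma/doti_ep, /sma/vihiz) : ToolError: exists
! inscribe(/sma/dosma, cru) : created
! prime(-82) : -82
! dock(-49/2) : -115/2
! amplify(51) : -5865/2
! recite(/sma) : ToolError: is a directory
! peekin(/sma) : [dosma, doti_ep, vihiz/]

Answer: [dosma, doti_ep, vihiz/]


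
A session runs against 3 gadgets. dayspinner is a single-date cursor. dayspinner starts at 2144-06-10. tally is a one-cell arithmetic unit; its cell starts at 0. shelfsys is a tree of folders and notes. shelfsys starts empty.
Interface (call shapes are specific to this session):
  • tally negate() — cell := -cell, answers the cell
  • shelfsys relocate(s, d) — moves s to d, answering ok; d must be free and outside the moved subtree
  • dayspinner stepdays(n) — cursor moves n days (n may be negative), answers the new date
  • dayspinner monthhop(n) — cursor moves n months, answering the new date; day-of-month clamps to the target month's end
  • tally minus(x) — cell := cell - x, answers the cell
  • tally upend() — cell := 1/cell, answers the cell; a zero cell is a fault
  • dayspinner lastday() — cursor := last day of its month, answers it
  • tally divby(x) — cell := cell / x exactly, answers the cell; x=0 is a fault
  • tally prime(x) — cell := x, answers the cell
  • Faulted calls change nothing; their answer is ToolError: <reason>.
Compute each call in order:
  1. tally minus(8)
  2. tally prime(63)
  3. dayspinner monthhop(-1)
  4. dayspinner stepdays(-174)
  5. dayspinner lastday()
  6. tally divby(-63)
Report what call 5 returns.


Answer: 2143-11-30

Derivation:
I use tally minus passing 8, yielding -8.
Calling tally prime passing 63, → 63.
I try dayspinner monthhop passing -1, → 2144-05-10.
Using dayspinner stepdays passing -174, yielding 2143-11-18.
Then dayspinner lastday, giving 2143-11-30.
I invoke tally divby passing -63, and see -1.


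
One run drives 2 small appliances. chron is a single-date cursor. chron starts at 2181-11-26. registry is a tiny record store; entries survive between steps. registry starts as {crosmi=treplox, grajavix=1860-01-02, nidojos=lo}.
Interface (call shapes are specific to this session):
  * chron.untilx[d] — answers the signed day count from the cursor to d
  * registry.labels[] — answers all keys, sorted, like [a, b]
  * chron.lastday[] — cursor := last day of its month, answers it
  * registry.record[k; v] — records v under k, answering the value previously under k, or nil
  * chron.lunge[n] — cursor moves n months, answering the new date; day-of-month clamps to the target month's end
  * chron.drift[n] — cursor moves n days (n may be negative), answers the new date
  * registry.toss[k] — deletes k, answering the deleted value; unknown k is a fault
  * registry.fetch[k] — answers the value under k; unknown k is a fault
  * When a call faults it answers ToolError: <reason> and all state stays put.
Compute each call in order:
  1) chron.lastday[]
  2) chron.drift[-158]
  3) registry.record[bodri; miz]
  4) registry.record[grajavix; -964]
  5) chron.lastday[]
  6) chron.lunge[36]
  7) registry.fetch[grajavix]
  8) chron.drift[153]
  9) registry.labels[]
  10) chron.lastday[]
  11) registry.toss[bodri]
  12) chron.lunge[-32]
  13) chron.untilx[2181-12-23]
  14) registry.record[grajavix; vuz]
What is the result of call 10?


-> chron.lastday()
<- 2181-11-30
-> chron.drift(n=-158)
<- 2181-06-25
-> registry.record(k=bodri, v=miz)
<- nil
-> registry.record(k=grajavix, v=-964)
<- 1860-01-02
-> chron.lastday()
<- 2181-06-30
-> chron.lunge(n=36)
<- 2184-06-30
-> registry.fetch(k=grajavix)
<- -964
-> chron.drift(n=153)
<- 2184-11-30
-> registry.labels()
<- [bodri, crosmi, grajavix, nidojos]
-> chron.lastday()
<- 2184-11-30
-> registry.toss(k=bodri)
<- miz
-> chron.lunge(n=-32)
<- 2182-03-30
-> chron.untilx(d=2181-12-23)
<- -97
-> registry.record(k=grajavix, v=vuz)
<- -964

Answer: 2184-11-30


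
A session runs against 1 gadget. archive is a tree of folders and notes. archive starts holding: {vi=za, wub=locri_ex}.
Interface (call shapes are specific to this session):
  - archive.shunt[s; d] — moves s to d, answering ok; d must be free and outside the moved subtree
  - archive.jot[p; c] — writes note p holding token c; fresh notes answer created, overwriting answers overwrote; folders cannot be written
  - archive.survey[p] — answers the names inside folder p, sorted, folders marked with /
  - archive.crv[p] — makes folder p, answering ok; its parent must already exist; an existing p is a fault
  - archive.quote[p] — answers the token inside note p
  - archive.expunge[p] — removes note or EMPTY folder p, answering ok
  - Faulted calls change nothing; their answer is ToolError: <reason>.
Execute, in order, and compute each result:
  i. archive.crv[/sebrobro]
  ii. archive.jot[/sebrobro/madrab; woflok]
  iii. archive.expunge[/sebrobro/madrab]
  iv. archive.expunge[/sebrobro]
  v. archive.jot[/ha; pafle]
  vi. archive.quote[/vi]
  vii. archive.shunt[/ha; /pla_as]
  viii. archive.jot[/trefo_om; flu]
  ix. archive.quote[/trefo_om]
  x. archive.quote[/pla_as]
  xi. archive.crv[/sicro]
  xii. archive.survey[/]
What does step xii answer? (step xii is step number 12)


Answer: [pla_as, sicro/, trefo_om, vi, wub]

Derivation:
! 1. archive.crv(p=/sebrobro) == ok
! 2. archive.jot(p=/sebrobro/madrab, c=woflok) == created
! 3. archive.expunge(p=/sebrobro/madrab) == ok
! 4. archive.expunge(p=/sebrobro) == ok
! 5. archive.jot(p=/ha, c=pafle) == created
! 6. archive.quote(p=/vi) == za
! 7. archive.shunt(s=/ha, d=/pla_as) == ok
! 8. archive.jot(p=/trefo_om, c=flu) == created
! 9. archive.quote(p=/trefo_om) == flu
! 10. archive.quote(p=/pla_as) == pafle
! 11. archive.crv(p=/sicro) == ok
! 12. archive.survey(p=/) == [pla_as, sicro/, trefo_om, vi, wub]


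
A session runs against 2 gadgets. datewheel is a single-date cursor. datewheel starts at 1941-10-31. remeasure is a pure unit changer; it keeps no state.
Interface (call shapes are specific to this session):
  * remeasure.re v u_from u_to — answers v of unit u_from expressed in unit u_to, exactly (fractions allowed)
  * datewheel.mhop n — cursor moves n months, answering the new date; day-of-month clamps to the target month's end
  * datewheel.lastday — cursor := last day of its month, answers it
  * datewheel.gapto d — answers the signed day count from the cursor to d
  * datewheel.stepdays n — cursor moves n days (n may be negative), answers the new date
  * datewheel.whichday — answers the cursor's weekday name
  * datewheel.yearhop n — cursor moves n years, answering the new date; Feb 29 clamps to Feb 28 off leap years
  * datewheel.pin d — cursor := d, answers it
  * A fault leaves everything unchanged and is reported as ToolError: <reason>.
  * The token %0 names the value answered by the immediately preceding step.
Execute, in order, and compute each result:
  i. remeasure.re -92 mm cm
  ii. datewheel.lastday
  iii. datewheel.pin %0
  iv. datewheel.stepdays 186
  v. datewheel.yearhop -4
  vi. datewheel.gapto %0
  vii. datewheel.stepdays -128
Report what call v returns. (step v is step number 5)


Answer: 1938-05-05

Derivation:
% remeasure.re v→-92 u_from→mm u_to→cm
= -46/5
% datewheel.lastday
= 1941-10-31
% datewheel.pin d→%0
= 1941-10-31
% datewheel.stepdays n→186
= 1942-05-05
% datewheel.yearhop n→-4
= 1938-05-05
% datewheel.gapto d→%0
= 0
% datewheel.stepdays n→-128
= 1937-12-28


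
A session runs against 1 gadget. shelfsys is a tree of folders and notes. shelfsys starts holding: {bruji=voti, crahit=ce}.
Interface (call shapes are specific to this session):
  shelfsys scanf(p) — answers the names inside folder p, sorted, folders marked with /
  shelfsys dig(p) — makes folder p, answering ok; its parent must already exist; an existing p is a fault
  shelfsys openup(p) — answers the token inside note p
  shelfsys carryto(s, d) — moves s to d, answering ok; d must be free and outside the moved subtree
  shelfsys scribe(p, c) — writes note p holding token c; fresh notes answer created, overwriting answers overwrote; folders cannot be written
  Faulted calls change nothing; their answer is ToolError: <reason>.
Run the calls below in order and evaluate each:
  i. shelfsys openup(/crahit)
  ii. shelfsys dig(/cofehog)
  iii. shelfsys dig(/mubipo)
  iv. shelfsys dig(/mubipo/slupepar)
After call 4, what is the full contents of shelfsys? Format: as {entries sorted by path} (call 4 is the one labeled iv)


Now I run shelfsys openup using p=/crahit, and get ce.
Using shelfsys dig using p=/cofehog, and see ok.
I invoke shelfsys dig using p=/mubipo, which returns ok.
I invoke shelfsys dig using p=/mubipo/slupepar, yielding ok.

Answer: {bruji=voti, cofehog/, crahit=ce, mubipo/, mubipo/slupepar/}


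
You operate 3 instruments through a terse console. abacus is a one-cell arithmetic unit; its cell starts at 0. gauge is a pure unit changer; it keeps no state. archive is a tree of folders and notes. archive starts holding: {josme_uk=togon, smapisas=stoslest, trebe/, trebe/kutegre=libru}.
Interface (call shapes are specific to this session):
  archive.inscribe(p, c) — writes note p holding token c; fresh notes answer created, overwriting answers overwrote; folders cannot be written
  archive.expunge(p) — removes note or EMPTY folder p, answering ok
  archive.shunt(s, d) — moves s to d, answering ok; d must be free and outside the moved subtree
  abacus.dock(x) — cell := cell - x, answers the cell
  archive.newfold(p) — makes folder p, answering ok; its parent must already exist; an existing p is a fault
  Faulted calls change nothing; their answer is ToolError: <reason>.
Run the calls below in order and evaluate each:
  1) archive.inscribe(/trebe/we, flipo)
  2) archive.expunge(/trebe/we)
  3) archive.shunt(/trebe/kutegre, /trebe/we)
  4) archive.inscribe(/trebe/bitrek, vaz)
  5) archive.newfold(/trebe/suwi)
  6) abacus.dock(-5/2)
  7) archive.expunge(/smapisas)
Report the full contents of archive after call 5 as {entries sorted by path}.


I run inscribe with p→/trebe/we, c→flipo, — result: created.
I call expunge with p→/trebe/we, which returns ok.
Calling shunt with s→/trebe/kutegre, d→/trebe/we, and see ok.
Now I run inscribe with p→/trebe/bitrek, c→vaz, which returns created.
I use newfold with p→/trebe/suwi: ok.
I try dock with x→-5/2: 5/2.
Calling expunge with p→/smapisas, and see ok.

Answer: {josme_uk=togon, smapisas=stoslest, trebe/, trebe/bitrek=vaz, trebe/suwi/, trebe/we=libru}


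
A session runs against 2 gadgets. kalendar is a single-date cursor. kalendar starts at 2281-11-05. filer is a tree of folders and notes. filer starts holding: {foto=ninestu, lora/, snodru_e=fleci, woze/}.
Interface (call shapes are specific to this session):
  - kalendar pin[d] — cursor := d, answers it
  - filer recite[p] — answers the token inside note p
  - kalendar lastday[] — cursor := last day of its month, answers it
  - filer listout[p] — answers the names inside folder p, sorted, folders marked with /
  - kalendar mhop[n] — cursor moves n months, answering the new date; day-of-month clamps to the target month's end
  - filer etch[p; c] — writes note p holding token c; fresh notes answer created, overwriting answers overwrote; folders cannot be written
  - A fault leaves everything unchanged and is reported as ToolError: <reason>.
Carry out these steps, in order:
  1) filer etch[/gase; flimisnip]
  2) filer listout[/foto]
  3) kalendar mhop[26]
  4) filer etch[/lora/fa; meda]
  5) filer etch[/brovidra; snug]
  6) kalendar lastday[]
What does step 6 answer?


~$ filer etch p=/gase c=flimisnip
  created
~$ filer listout p=/foto
  ToolError: not a directory
~$ kalendar mhop n=26
  2284-01-05
~$ filer etch p=/lora/fa c=meda
  created
~$ filer etch p=/brovidra c=snug
  created
~$ kalendar lastday
  2284-01-31

Answer: 2284-01-31


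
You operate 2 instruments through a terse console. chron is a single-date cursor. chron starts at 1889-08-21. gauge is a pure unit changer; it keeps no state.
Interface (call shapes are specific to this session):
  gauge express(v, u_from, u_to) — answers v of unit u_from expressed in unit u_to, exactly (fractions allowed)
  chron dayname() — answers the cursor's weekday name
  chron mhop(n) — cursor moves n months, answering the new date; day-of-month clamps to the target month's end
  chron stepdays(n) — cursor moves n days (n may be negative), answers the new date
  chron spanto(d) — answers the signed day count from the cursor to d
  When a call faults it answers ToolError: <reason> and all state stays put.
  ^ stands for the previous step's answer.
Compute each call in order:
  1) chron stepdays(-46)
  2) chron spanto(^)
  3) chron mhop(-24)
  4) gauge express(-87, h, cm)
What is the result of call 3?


>>> chron stepdays n='-46'
  1889-07-06
>>> chron spanto d='^'
  0
>>> chron mhop n='-24'
  1887-07-06
>>> gauge express v='-87' u_from='h' u_to='cm'
  ToolError: incompatible units

Answer: 1887-07-06


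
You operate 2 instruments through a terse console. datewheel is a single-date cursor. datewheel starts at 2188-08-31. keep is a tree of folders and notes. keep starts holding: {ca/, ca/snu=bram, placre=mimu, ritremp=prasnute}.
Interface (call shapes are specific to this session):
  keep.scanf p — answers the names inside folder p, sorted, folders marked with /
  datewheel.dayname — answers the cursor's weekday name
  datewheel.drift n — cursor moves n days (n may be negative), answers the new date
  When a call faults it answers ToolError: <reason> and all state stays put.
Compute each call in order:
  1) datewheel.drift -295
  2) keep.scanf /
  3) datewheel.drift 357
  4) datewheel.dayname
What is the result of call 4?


Answer: Saturday

Derivation:
[in] datewheel.drift n→-295
  2187-11-10
[in] keep.scanf p→/
  [ca/, placre, ritremp]
[in] datewheel.drift n→357
  2188-11-01
[in] datewheel.dayname
  Saturday


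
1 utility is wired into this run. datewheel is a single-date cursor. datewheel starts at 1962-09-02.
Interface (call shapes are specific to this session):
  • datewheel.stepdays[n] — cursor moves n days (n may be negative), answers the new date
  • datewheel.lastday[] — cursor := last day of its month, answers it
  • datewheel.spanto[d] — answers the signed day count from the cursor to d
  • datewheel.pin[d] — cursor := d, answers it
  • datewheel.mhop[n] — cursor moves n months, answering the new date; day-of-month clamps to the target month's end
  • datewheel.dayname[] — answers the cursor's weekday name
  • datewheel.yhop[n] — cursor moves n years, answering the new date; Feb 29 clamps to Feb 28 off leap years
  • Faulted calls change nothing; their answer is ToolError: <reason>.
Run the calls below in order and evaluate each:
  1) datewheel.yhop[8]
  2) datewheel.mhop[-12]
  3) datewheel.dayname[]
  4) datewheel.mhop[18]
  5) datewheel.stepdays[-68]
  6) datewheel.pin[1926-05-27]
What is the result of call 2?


Answer: 1969-09-02

Derivation:
CALL datewheel.yhop[n='8']
RET  1970-09-02
CALL datewheel.mhop[n='-12']
RET  1969-09-02
CALL datewheel.dayname[]
RET  Tuesday
CALL datewheel.mhop[n='18']
RET  1971-03-02
CALL datewheel.stepdays[n='-68']
RET  1970-12-24
CALL datewheel.pin[d='1926-05-27']
RET  1926-05-27


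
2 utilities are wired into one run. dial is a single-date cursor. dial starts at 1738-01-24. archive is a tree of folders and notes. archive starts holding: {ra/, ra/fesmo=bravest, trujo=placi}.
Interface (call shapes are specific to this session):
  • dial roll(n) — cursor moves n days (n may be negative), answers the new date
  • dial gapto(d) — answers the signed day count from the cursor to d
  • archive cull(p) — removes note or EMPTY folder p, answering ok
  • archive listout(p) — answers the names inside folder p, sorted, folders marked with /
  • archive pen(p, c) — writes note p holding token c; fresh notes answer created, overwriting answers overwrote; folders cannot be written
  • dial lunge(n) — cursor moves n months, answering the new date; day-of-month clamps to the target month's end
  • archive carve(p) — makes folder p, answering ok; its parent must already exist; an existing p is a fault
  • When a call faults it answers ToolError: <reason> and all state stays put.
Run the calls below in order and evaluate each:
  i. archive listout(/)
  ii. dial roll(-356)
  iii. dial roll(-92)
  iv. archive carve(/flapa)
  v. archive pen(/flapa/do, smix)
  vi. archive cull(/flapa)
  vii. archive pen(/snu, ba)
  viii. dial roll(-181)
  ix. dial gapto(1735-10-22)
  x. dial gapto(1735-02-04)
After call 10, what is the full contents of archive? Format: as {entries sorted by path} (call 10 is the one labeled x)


Answer: {flapa/, flapa/do=smix, ra/, ra/fesmo=bravest, snu=ba, trujo=placi}

Derivation:
Do: archive listout[p→/]
See: [ra/, trujo]
Do: dial roll[n→-356]
See: 1737-02-02
Do: dial roll[n→-92]
See: 1736-11-02
Do: archive carve[p→/flapa]
See: ok
Do: archive pen[p→/flapa/do; c→smix]
See: created
Do: archive cull[p→/flapa]
See: ToolError: not empty
Do: archive pen[p→/snu; c→ba]
See: created
Do: dial roll[n→-181]
See: 1736-05-05
Do: dial gapto[d→1735-10-22]
See: -196
Do: dial gapto[d→1735-02-04]
See: -456
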